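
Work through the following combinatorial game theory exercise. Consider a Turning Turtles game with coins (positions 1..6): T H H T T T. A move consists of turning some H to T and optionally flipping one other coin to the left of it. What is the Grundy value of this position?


Coins: T H H T T T
Key fact: a single head at position k behaves exactly like a Nim heap of size k (turning it to T and optionally flipping a coin at j < k corresponds to moving the heap from k to j, or to 0), and heads combine as a disjunctive sum (two heads at the same place would cancel, matching j XOR j = 0). So the Nim-value is the XOR of the 1-indexed positions of the heads.
Face-up positions (1-indexed): [2, 3]
XOR 0 with 2: 0 XOR 2 = 2
XOR 2 with 3: 2 XOR 3 = 1
Nim-value = 1

1


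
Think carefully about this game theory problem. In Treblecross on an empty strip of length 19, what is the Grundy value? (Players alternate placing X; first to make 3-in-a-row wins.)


Treblecross: place X on empty cells; 3-in-a-row wins.
Playing within two cells of an existing X lets the opponent win at once, so sensible play treats the cells i-2..i+2 around each X as dead. The player left with no safe cell loses, so this is a normal-play take-away game on strips of safe cells.
Placing X at cell i (0-indexed) of a strip of k safe cells leaves independent strips of sizes max(0, i-2) and max(0, k-i-3). Hence G(k) = mex{ G(max(0,i-2)) XOR G(max(0,k-i-3)) : 0 <= i < k }, with G(0) = 0.
G(1): splits (0,0):0^0=0 -> mex({0}) = 1
G(2): splits (0,0):0^0=0 -> mex({0}) = 1
G(3): splits (0,0):0^0=0 -> mex({0}) = 1
G(4): splits (0,1):0^1=1 (0,0):0^0=0 -> mex({0, 1}) = 2
G(5): splits (0,2):0^1=1 (0,1):0^1=1 (0,0):0^0=0 -> mex({0, 1}) = 2
G(6) = mex({1}) = 0
G(7) = mex({0, 1, 2}) = 3
G(8) = mex({0, 1, 2}) = 3
G(9) = mex({0, 2}) = 1
G(10) = mex({0, 2, 3}) = 1
G(11) = mex({0, 3}) = 1
G(12) = mex({1, 3}) = 0
G(13) = mex({0, 1, 2, 3}) = 4
G(14) = mex({0, 1, 2}) = 3
G(15) = mex({0, 1, 2}) = 3
G(16) = mex({0, 1, 2, 4}) = 3
G(17) = mex({0, 1, 3, 4}) = 2
G(18) = mex({0, 1, 3, 4}) = 2
G(19) = mex({0, 1, 3, 5}) = 2
Therefore G(19) = 2.

2


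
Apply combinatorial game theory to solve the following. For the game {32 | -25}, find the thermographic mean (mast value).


Game = {32 | -25}, a switch {a | b} with numbers a > b.
Its thermograph has left wall a - t and right wall b + t, which meet at t = (a - b)/2, where both equal (a + b)/2. So the mast (mean value) is at (a + b)/2.
Mean = (32 + (-25))/2 = 7/2 = 7/2

7/2


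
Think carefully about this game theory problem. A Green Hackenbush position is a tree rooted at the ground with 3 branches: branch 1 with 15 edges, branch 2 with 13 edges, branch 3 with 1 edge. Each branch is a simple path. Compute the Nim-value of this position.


The tree has 3 branches from the ground vertex.
In Green Hackenbush, the Nim-value of a simple path of length k is k.
Branch 1: length 15, Nim-value = 15
Branch 2: length 13, Nim-value = 13
Branch 3: length 1, Nim-value = 1
Total Nim-value = XOR of all branch values:
0 XOR 15 = 15
15 XOR 13 = 2
2 XOR 1 = 3
Nim-value of the tree = 3

3


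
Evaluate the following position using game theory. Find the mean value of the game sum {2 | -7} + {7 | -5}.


G1 = {2 | -7}, G2 = {7 | -5}
Each is a switch {a | b} with numbers a > b; its mean value is (a + b)/2, and mean value is additive over game sums: m(G1 + G2) = m(G1) + m(G2).
Mean of G1 = (2 + (-7))/2 = -5/2 = -5/2
Mean of G2 = (7 + (-5))/2 = 2/2 = 1
Mean of G1 + G2 = -5/2 + 1 = -3/2

-3/2


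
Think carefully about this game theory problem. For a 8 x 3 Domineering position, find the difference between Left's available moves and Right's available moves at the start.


Board is 8 x 3 (rows x cols).
Left (vertical) placements: (rows-1) * cols = 7 * 3 = 21
Right (horizontal) placements: rows * (cols-1) = 8 * 2 = 16
Advantage = Left - Right = 21 - 16 = 5

5


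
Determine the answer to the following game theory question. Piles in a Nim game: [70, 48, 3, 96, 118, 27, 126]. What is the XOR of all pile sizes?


We need the XOR (exclusive or) of all pile sizes.
After XOR-ing pile 1 (size 70): 0 XOR 70 = 70
After XOR-ing pile 2 (size 48): 70 XOR 48 = 118
After XOR-ing pile 3 (size 3): 118 XOR 3 = 117
After XOR-ing pile 4 (size 96): 117 XOR 96 = 21
After XOR-ing pile 5 (size 118): 21 XOR 118 = 99
After XOR-ing pile 6 (size 27): 99 XOR 27 = 120
After XOR-ing pile 7 (size 126): 120 XOR 126 = 6
The Nim-value of this position is 6.

6


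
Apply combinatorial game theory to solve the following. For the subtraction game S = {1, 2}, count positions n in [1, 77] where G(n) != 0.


Subtraction set S = {1, 2}, so G(n) = n mod 3.
G(n) = 0 when n is a multiple of 3.
Multiples of 3 in [1, 77]: 25
N-positions (nonzero Grundy) = 77 - 25 = 52

52


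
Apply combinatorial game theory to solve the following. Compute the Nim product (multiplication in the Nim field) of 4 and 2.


Nim multiplication is bilinear over XOR: (u XOR v) * w = (u*w) XOR (v*w).
So we split each operand into its bit components and XOR the pairwise Nim products.
4 = 4 (as XOR of powers of 2).
2 = 2 (as XOR of powers of 2).
Using the standard Nim-product table on single bits:
  2*2 = 3,   2*4 = 8,   2*8 = 12,
  4*4 = 6,   4*8 = 11,  8*8 = 13,
and  1*x = x (identity), k*l = l*k (commutative).
Pairwise Nim products:
  4 * 2 = 8
XOR them: 8 = 8.
Result: 4 * 2 = 8 (in Nim).

8


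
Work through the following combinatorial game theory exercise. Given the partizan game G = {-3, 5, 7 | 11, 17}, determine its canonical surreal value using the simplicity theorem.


Left options: {-3, 5, 7}, max = 7
Right options: {11, 17}, min = 11
All options are numbers and max(Left) < min(Right), so by the simplicity theorem the value is the simplest (earliest-born) number strictly between 7 and 11.
Integers 8 through 10 all lie strictly between 7 and 11.
Among integers, the simplest (lowest birthday = smallest |n|; 0 is born on day 0, +-n on day n) is 8.
No non-integer in the interval can be simpler: if x is a non-integer in the interval, then floor(x) or ceil(x) also lies in the interval (the interval contains an integer), and both are proper prefixes of x's sign expansion, i.e. born earlier. So the game value is 8.
Game value = 8

8


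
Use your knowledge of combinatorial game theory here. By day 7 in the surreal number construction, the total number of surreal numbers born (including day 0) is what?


Day 0: {|} = 0 is born. Count = 1.
Day n: the number of surreal numbers born by day n is 2^(n+1) - 1.
By day 0: 2^1 - 1 = 1
By day 1: 2^2 - 1 = 3
By day 2: 2^3 - 1 = 7
By day 3: 2^4 - 1 = 15
By day 4: 2^5 - 1 = 31
By day 5: 2^6 - 1 = 63
By day 6: 2^7 - 1 = 127
By day 7: 2^8 - 1 = 255
By day 7: 255 surreal numbers.

255


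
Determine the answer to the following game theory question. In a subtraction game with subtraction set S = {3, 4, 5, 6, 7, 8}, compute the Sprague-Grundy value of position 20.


The subtraction set is S = {3, 4, 5, 6, 7, 8}.
G(k) = mex{ G(k - s) : s in S, s <= k }. We compute iteratively: G(0) = 0.
G(1) = mex({}) = 0
G(2) = mex({}) = 0
G(3) = mex({0}) = 1
G(4) = mex({0}) = 1
G(5) = mex({0}) = 1
G(6) = mex({0, 1}) = 2
G(7) = mex({0, 1}) = 2
G(8) = mex({0, 1}) = 2
G(9) = mex({0, 1, 2}) = 3
G(10) = mex({0, 1, 2}) = 3
G(11) = mex({1, 2}) = 0
G(12) = mex({1, 2, 3}) = 0
G(13) = mex({1, 2, 3}) = 0
G(14) = mex({0, 2, 3}) = 1
G(15) = mex({0, 2, 3}) = 1
G(16) = mex({0, 2, 3}) = 1
G(17) = mex({0, 1, 3}) = 2
G(18) = mex({0, 1, 3}) = 2
Observe that G(11)..G(18) = 0, 0, 0, 1, 1, 1, 2, 2 repeats G(0)..G(7) = 0, 0, 0, 1, 1, 1, 2, 2.
For k >= max(S) = 8, G(k) is determined by the previous 8 values G(k-8)..G(k-1); a window of 8 consecutive values has recurred shifted by 11, so by induction G(k + 11) = G(k) for all k >= 0: the sequence is periodic from the start with period 11.
One period: G(0..10) = 0, 0, 0, 1, 1, 1, 2, 2, 2, 3, 3.
20 mod 11 = 9, so G(20) = G(9) = 3.

3


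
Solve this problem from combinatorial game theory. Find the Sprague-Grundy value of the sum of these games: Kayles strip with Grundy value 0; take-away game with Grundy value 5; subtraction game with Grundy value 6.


By the Sprague-Grundy theorem, the Grundy value of a sum of games is the XOR of individual Grundy values.
Kayles strip: Grundy value = 0. Running XOR: 0 XOR 0 = 0
take-away game: Grundy value = 5. Running XOR: 0 XOR 5 = 5
subtraction game: Grundy value = 6. Running XOR: 5 XOR 6 = 3
The combined Grundy value is 3.

3


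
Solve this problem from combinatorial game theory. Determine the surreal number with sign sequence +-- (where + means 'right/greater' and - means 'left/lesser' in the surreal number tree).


Sign expansion: +--
Rule: track bounds (lo, hi), initially (-inf, +inf). On '+', the current value becomes lo and we move to the simplest number in (value, hi): value + 1 if hi = +inf, otherwise the midpoint (value + hi)/2. On '-', the current value becomes hi and we move to value - 1 if lo = -inf, otherwise the midpoint (lo + value)/2.
Start at 0.
Step 1: sign = +, move right. Bounds: (0, +inf). Value = 1
Step 2: sign = -, move left. Bounds: (0, 1). Value = 1/2
Step 3: sign = -, move left. Bounds: (0, 1/2). Value = 1/4
The surreal number with sign expansion +-- is 1/4.

1/4


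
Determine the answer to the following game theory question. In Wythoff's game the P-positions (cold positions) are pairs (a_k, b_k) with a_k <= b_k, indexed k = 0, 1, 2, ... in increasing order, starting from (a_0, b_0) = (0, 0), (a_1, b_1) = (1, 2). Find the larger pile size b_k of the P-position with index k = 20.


By Wythoff's theorem, a_k = floor(k * phi) and b_k = floor(k * phi^2) = a_k + k, where phi = (1 + sqrt(5))/2 is the golden ratio.
phi = (1 + sqrt(5))/2 = 1.618034
phi^2 = phi + 1 = 2.618034
k = 20
k * phi^2 = 20 * 2.618034 = 52.360680
b_20 = floor(k * phi^2) = 52 (check: a_20 + k = 32 + 20 = 52)

52


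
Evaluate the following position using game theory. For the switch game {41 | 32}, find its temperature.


The game is {41 | 32}, a switch {a | b} with numbers a > b.
Cooling {a | b} by t gives {a - t | b + t}, which stops being hot when a - t = b + t, i.e. at t = (a - b)/2. So the temperature of a switch is (a - b)/2.
Temperature = (Left option - Right option) / 2
= (41 - (32)) / 2
= 9 / 2
= 9/2

9/2


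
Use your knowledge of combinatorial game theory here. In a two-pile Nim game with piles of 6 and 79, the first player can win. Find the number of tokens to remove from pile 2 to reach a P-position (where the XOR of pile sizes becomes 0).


Piles: 6 and 79
Current XOR: 6 XOR 79 = 73 (non-zero, so this is an N-position).
To make the XOR zero, we need to find a move that balances the piles.
For pile 2 (size 79): target = 79 XOR 73 = 6
We reduce pile 2 from 79 to 6.
Tokens removed: 79 - 6 = 73
Verification: 6 XOR 6 = 0

73


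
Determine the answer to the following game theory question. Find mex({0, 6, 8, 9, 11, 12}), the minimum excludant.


Set = {0, 6, 8, 9, 11, 12}
0 is in the set.
1 is NOT in the set. This is the mex.
mex = 1

1


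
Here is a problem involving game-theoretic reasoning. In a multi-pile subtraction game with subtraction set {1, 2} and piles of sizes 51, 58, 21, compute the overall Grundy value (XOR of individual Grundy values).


Subtraction set: {1, 2}
For this subtraction set, G(n) = n mod 3 (period = max + 1 = 3).
Pile 1 (size 51): G(51) = 51 mod 3 = 0
Pile 2 (size 58): G(58) = 58 mod 3 = 1
Pile 3 (size 21): G(21) = 21 mod 3 = 0
Total Grundy value = XOR of all: 0 XOR 1 XOR 0 = 1

1


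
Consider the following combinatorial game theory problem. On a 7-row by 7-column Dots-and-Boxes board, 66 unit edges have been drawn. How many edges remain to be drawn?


Grid: 7 x 7 boxes, i.e. 8 rows and 8 columns of dots.
Horizontal edges: (rows + 1) * cols = 8 * 7 = 56
Vertical edges: rows * (cols + 1) = 7 * 8 = 56
Total edges: 56 + 56 = 112
Edges drawn: 66
Remaining: 112 - 66 = 46

46


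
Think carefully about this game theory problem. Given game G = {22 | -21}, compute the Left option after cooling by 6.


Original game: {22 | -21} (a switch {a | b} with a > b).
Cooling by t (for t below the temperature (a - b)/2 = 43/2) taxes each move by t: {a | b} cooled by t is {a - t | b + t}.
Cooling amount: t = 6
Cooled Left option: 22 - 6 = 16
Cooled Right option: -21 + 6 = -15
Cooled game: {16 | -15}
Left option = 16

16


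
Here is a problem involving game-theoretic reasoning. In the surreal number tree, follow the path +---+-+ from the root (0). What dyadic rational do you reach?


Sign expansion: +---+-+
Rule: track bounds (lo, hi), initially (-inf, +inf). On '+', the current value becomes lo and we move to the simplest number in (value, hi): value + 1 if hi = +inf, otherwise the midpoint (value + hi)/2. On '-', the current value becomes hi and we move to value - 1 if lo = -inf, otherwise the midpoint (lo + value)/2.
Start at 0.
Step 1: sign = +, move right. Bounds: (0, +inf). Value = 1
Step 2: sign = -, move left. Bounds: (0, 1). Value = 1/2
Step 3: sign = -, move left. Bounds: (0, 1/2). Value = 1/4
Step 4: sign = -, move left. Bounds: (0, 1/4). Value = 1/8
Step 5: sign = +, move right. Bounds: (1/8, 1/4). Value = 3/16
Step 6: sign = -, move left. Bounds: (1/8, 3/16). Value = 5/32
Step 7: sign = +, move right. Bounds: (5/32, 3/16). Value = 11/64
The surreal number with sign expansion +---+-+ is 11/64.

11/64


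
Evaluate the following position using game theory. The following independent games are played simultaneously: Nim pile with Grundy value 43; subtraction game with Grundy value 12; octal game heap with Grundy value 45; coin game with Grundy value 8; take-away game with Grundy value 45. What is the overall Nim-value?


By the Sprague-Grundy theorem, the Grundy value of a sum of games is the XOR of individual Grundy values.
Nim pile: Grundy value = 43. Running XOR: 0 XOR 43 = 43
subtraction game: Grundy value = 12. Running XOR: 43 XOR 12 = 39
octal game heap: Grundy value = 45. Running XOR: 39 XOR 45 = 10
coin game: Grundy value = 8. Running XOR: 10 XOR 8 = 2
take-away game: Grundy value = 45. Running XOR: 2 XOR 45 = 47
The combined Grundy value is 47.

47


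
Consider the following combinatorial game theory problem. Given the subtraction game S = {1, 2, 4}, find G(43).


The subtraction set is S = {1, 2, 4}.
G(k) = mex{ G(k - s) : s in S, s <= k }. We compute iteratively: G(0) = 0.
G(1) = mex({0}) = 1
G(2) = mex({0, 1}) = 2
G(3) = mex({1, 2}) = 0
G(4) = mex({0, 2}) = 1
G(5) = mex({0, 1}) = 2
G(6) = mex({1, 2}) = 0
Observe that G(3)..G(6) = 0, 1, 2, 0 repeats G(0)..G(3) = 0, 1, 2, 0.
For k >= max(S) = 4, G(k) is determined by the previous 4 values G(k-4)..G(k-1); a window of 4 consecutive values has recurred shifted by 3, so by induction G(k + 3) = G(k) for all k >= 0: the sequence is periodic from the start with period 3.
One period: G(0..2) = 0, 1, 2.
43 mod 3 = 1, so G(43) = G(1) = 1.

1


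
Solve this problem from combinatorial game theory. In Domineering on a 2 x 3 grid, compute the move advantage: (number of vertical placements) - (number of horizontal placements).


Board is 2 x 3 (rows x cols).
Left (vertical) placements: (rows-1) * cols = 1 * 3 = 3
Right (horizontal) placements: rows * (cols-1) = 2 * 2 = 4
Advantage = Left - Right = 3 - 4 = -1

-1


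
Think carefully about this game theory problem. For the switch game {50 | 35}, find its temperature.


The game is {50 | 35}, a switch {a | b} with numbers a > b.
Cooling {a | b} by t gives {a - t | b + t}, which stops being hot when a - t = b + t, i.e. at t = (a - b)/2. So the temperature of a switch is (a - b)/2.
Temperature = (Left option - Right option) / 2
= (50 - (35)) / 2
= 15 / 2
= 15/2

15/2


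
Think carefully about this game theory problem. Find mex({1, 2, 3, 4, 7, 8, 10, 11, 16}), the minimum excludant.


Set = {1, 2, 3, 4, 7, 8, 10, 11, 16}
0 is NOT in the set. This is the mex.
mex = 0

0


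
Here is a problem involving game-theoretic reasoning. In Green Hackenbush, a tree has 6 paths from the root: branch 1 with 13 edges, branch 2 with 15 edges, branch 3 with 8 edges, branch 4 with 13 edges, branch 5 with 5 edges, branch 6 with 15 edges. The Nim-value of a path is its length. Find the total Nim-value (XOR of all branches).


The tree has 6 branches from the ground vertex.
In Green Hackenbush, the Nim-value of a simple path of length k is k.
Branch 1: length 13, Nim-value = 13
Branch 2: length 15, Nim-value = 15
Branch 3: length 8, Nim-value = 8
Branch 4: length 13, Nim-value = 13
Branch 5: length 5, Nim-value = 5
Branch 6: length 15, Nim-value = 15
Total Nim-value = XOR of all branch values:
0 XOR 13 = 13
13 XOR 15 = 2
2 XOR 8 = 10
10 XOR 13 = 7
7 XOR 5 = 2
2 XOR 15 = 13
Nim-value of the tree = 13

13


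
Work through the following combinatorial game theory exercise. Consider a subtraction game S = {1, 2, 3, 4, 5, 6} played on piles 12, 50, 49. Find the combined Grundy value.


Subtraction set: {1, 2, 3, 4, 5, 6}
For this subtraction set, G(n) = n mod 7 (period = max + 1 = 7).
Pile 1 (size 12): G(12) = 12 mod 7 = 5
Pile 2 (size 50): G(50) = 50 mod 7 = 1
Pile 3 (size 49): G(49) = 49 mod 7 = 0
Total Grundy value = XOR of all: 5 XOR 1 XOR 0 = 4

4


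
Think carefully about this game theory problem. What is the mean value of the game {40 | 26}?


Game = {40 | 26}, a switch {a | b} with numbers a > b.
Its thermograph has left wall a - t and right wall b + t, which meet at t = (a - b)/2, where both equal (a + b)/2. So the mast (mean value) is at (a + b)/2.
Mean = (40 + (26))/2 = 66/2 = 33

33


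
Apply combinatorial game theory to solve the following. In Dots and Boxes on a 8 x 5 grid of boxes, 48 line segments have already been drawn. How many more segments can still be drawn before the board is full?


Grid: 8 x 5 boxes, i.e. 9 rows and 6 columns of dots.
Horizontal edges: (rows + 1) * cols = 9 * 5 = 45
Vertical edges: rows * (cols + 1) = 8 * 6 = 48
Total edges: 45 + 48 = 93
Edges drawn: 48
Remaining: 93 - 48 = 45

45


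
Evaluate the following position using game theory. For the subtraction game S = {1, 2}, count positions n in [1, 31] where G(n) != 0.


Subtraction set S = {1, 2}, so G(n) = n mod 3.
G(n) = 0 when n is a multiple of 3.
Multiples of 3 in [1, 31]: 10
N-positions (nonzero Grundy) = 31 - 10 = 21

21


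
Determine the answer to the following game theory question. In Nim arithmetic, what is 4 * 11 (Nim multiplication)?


Nim multiplication is bilinear over XOR: (u XOR v) * w = (u*w) XOR (v*w).
So we split each operand into its bit components and XOR the pairwise Nim products.
4 = 4 (as XOR of powers of 2).
11 = 1 + 2 + 8 (as XOR of powers of 2).
Using the standard Nim-product table on single bits:
  2*2 = 3,   2*4 = 8,   2*8 = 12,
  4*4 = 6,   4*8 = 11,  8*8 = 13,
and  1*x = x (identity), k*l = l*k (commutative).
Pairwise Nim products:
  4 * 1 = 4
  4 * 2 = 8
  4 * 8 = 11
XOR them: 4 XOR 8 XOR 11 = 7.
Result: 4 * 11 = 7 (in Nim).

7


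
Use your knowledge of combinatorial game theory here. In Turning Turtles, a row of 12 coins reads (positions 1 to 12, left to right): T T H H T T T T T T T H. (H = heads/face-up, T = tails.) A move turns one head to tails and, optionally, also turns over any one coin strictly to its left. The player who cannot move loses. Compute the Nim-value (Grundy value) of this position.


Coins: T T H H T T T T T T T H
Key fact: a single head at position k behaves exactly like a Nim heap of size k (turning it to T and optionally flipping a coin at j < k corresponds to moving the heap from k to j, or to 0), and heads combine as a disjunctive sum (two heads at the same place would cancel, matching j XOR j = 0). So the Nim-value is the XOR of the 1-indexed positions of the heads.
Face-up positions (1-indexed): [3, 4, 12]
XOR 0 with 3: 0 XOR 3 = 3
XOR 3 with 4: 3 XOR 4 = 7
XOR 7 with 12: 7 XOR 12 = 11
Nim-value = 11

11


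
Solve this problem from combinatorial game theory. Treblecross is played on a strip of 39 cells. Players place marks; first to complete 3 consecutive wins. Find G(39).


Treblecross: place X on empty cells; 3-in-a-row wins.
Playing within two cells of an existing X lets the opponent win at once, so sensible play treats the cells i-2..i+2 around each X as dead. The player left with no safe cell loses, so this is a normal-play take-away game on strips of safe cells.
Placing X at cell i (0-indexed) of a strip of k safe cells leaves independent strips of sizes max(0, i-2) and max(0, k-i-3). Hence G(k) = mex{ G(max(0,i-2)) XOR G(max(0,k-i-3)) : 0 <= i < k }, with G(0) = 0.
G(1): splits (0,0):0^0=0 -> mex({0}) = 1
G(2): splits (0,0):0^0=0 -> mex({0}) = 1
G(3): splits (0,0):0^0=0 -> mex({0}) = 1
G(4): splits (0,1):0^1=1 (0,0):0^0=0 -> mex({0, 1}) = 2
G(5): splits (0,2):0^1=1 (0,1):0^1=1 (0,0):0^0=0 -> mex({0, 1}) = 2
G(6) = mex({1}) = 0
G(7) = mex({0, 1, 2}) = 3
G(8) = mex({0, 1, 2}) = 3
G(9) = mex({0, 2}) = 1
G(10) = mex({0, 2, 3}) = 1
G(11) = mex({0, 3}) = 1
G(12) = mex({1, 3}) = 0
G(13) = mex({0, 1, 2, 3}) = 4
G(14) = mex({0, 1, 2}) = 3
G(15) = mex({0, 1, 2}) = 3
G(16) = mex({0, 1, 2, 4}) = 3
G(17) = mex({0, 1, 3, 4}) = 2
G(18) = mex({0, 1, 3, 4}) = 2
G(19) = mex({0, 1, 3, 5}) = 2
G(20) = mex({0, 1, 2, 3, 5}) = 4
G(21) = mex({0, 1, 2, 3, 5}) = 4
G(22) = mex({1, 2, 6}) = 0
G(23) = mex({0, 1, 2, 3, 4, 6}) = 5
G(24) = mex({0, 1, 2, 3, 4}) = 5
G(25) = mex({0, 1, 3, 4, 7}) = 2
G(26) = mex({0, 1, 3, 4, 5, 7}) = 2
G(27) = mex({0, 1, 3, 5}) = 2
G(28) = mex({0, 1, 2, 5}) = 3
G(29) = mex({0, 1, 2, 4, 5, 6}) = 3
G(30) = mex({1, 2, 4, 6}) = 0
G(31) = mex({0, 1, 2, 3, 4, 6}) = 5
G(32) = mex({1, 2, 3, 4, 7}) = 0
G(33) = mex({0, 3, 7}) = 1
G(34) = mex({0, 2, 3, 5, 7}) = 1
G(35) = mex({0, 2, 3, 5, 6}) = 1
G(36) = mex({0, 1, 2, 5, 6}) = 3
G(37) = mex({0, 1, 2, 4, 5, 6}) = 3
G(38) = mex({0, 1, 2, 4}) = 3
G(39) = mex({0, 1, 2, 3, 4, 7}) = 5
Therefore G(39) = 5.

5


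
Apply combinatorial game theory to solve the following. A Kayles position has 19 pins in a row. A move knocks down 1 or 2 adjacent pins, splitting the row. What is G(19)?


Kayles: a move removes 1 or 2 adjacent pins from a contiguous row.
Removing pins from a row of k leaves two independent rows (a, b) with a + b = k - 1 (one pin) or a + b = k - 2 (two pins); an end removal gives a = 0.
By Sprague-Grundy, G(k) = mex{ G(a) XOR G(b) } over all these splits. G(0) = 0.
G(1): splits (0,0):0^0=0 -> mex({0}) = 1
G(2): splits (0,1):0^1=1 (0,0):0^0=0 -> mex({0, 1}) = 2
G(3): splits (0,2):0^2=2 (1,1):1^1=0 (0,1):0^1=1 -> mex({0, 1, 2}) = 3
G(4): splits (0,3):0^3=3 (1,2):1^2=3 (0,2):0^2=2 (1,1):1^1=0 -> mex({0, 2, 3}) = 1
G(5): splits (0,4):0^1=1 (1,3):1^3=2 (2,2):2^2=0 (0,3):0^3=3 (1,2):1^2=3 -> mex({0, 1, 2, 3}) = 4
G(6) = mex({0, 1, 2, 4}) = 3
G(7) = mex({0, 1, 3, 4, 5}) = 2
G(8) = mex({0, 2, 3, 5, 6}) = 1
G(9) = mex({0, 1, 2, 3, 6, 7}) = 4
G(10) = mex({0, 1, 3, 4, 5, 7}) = 2
G(11) = mex({0, 1, 2, 3, 4, 5}) = 6
G(12) = mex({0, 1, 2, 3, 5, 6, 7}) = 4
G(13) = mex({0, 2, 3, 4, 6, 7}) = 1
G(14) = mex({0, 1, 4, 5, 6, 7}) = 2
G(15) = mex({0, 1, 2, 3, 4, 5, 6}) = 7
G(16) = mex({0, 2, 3, 5, 6, 7}) = 1
G(17) = mex({0, 1, 2, 3, 5, 6, 7}) = 4
G(18) = mex({0, 1, 2, 4, 5, 6}) = 3
G(19) = mex({0, 1, 3, 4, 5, 7}) = 2
Therefore G(19) = 2.

2


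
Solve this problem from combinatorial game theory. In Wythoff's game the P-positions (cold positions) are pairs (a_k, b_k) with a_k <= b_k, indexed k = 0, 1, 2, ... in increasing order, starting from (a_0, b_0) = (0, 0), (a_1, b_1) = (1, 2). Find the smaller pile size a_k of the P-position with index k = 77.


By Wythoff's theorem, a_k = floor(k * phi) and b_k = floor(k * phi^2) = a_k + k, where phi = (1 + sqrt(5))/2 is the golden ratio.
phi = (1 + sqrt(5))/2 = 1.618034
k = 77
k * phi = 77 * 1.618034 = 124.588617
a_77 = floor(k * phi) = 124

124


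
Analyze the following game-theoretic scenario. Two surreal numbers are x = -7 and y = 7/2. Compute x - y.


x = -7, y = 7/2
Converting to common denominator: 2
x = -14/2, y = 7/2
x - y = -7 - 7/2 = -21/2

-21/2


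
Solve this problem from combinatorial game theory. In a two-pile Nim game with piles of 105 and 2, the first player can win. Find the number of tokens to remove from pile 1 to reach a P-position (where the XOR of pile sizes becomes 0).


Piles: 105 and 2
Current XOR: 105 XOR 2 = 107 (non-zero, so this is an N-position).
To make the XOR zero, we need to find a move that balances the piles.
For pile 1 (size 105): target = 105 XOR 107 = 2
We reduce pile 1 from 105 to 2.
Tokens removed: 105 - 2 = 103
Verification: 2 XOR 2 = 0

103


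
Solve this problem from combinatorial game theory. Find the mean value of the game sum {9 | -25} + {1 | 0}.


G1 = {9 | -25}, G2 = {1 | 0}
Each is a switch {a | b} with numbers a > b; its mean value is (a + b)/2, and mean value is additive over game sums: m(G1 + G2) = m(G1) + m(G2).
Mean of G1 = (9 + (-25))/2 = -16/2 = -8
Mean of G2 = (1 + (0))/2 = 1/2 = 1/2
Mean of G1 + G2 = -8 + 1/2 = -15/2

-15/2


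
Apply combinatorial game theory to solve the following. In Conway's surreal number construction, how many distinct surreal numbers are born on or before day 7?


Day 0: {|} = 0 is born. Count = 1.
Day n: the number of surreal numbers born by day n is 2^(n+1) - 1.
By day 0: 2^1 - 1 = 1
By day 1: 2^2 - 1 = 3
By day 2: 2^3 - 1 = 7
By day 3: 2^4 - 1 = 15
By day 4: 2^5 - 1 = 31
By day 5: 2^6 - 1 = 63
By day 6: 2^7 - 1 = 127
By day 7: 2^8 - 1 = 255
By day 7: 255 surreal numbers.

255


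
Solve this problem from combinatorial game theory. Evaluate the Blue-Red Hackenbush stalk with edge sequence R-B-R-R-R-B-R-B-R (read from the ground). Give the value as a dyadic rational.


Edges (from ground): R-B-R-R-R-B-R-B-R
By Berlekamp's sign-expansion rule, a Blue-Red Hackenbush stalk has the value of the surreal number whose sign sequence is the edge sequence with B -> + and R -> -.
Sign sequence: -+---+-+-
Trace the sign expansion in the surreal number tree, starting from 0:
Edge 1: R (sign -) -> bounds (-inf, 0), value = -1
Edge 2: B (sign +) -> bounds (-1, 0), value = -1/2
Edge 3: R (sign -) -> bounds (-1, -1/2), value = -3/4
Edge 4: R (sign -) -> bounds (-1, -3/4), value = -7/8
Edge 5: R (sign -) -> bounds (-1, -7/8), value = -15/16
Edge 6: B (sign +) -> bounds (-15/16, -7/8), value = -29/32
Edge 7: R (sign -) -> bounds (-15/16, -29/32), value = -59/64
Edge 8: B (sign +) -> bounds (-59/64, -29/32), value = -117/128
Edge 9: R (sign -) -> bounds (-59/64, -117/128), value = -235/256
Game value = -235/256

-235/256


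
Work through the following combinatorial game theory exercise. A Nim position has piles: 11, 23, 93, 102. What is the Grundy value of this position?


We need the XOR (exclusive or) of all pile sizes.
After XOR-ing pile 1 (size 11): 0 XOR 11 = 11
After XOR-ing pile 2 (size 23): 11 XOR 23 = 28
After XOR-ing pile 3 (size 93): 28 XOR 93 = 65
After XOR-ing pile 4 (size 102): 65 XOR 102 = 39
The Nim-value of this position is 39.

39


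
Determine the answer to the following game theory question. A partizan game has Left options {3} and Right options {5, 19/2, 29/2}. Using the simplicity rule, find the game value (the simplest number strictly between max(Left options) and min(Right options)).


Left options: {3}, max = 3
Right options: {5, 19/2, 29/2}, min = 5
All options are numbers and max(Left) < min(Right), so by the simplicity theorem the value is the simplest (earliest-born) number strictly between 3 and 5.
The only integer strictly between 3 and 5 is 4.
No non-integer in the interval can be simpler: if x is a non-integer in the interval, then floor(x) or ceil(x) also lies in the interval (the interval contains an integer), and both are proper prefixes of x's sign expansion, i.e. born earlier. So the game value is 4.
Game value = 4

4


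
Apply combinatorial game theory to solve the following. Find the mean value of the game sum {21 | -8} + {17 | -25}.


G1 = {21 | -8}, G2 = {17 | -25}
Each is a switch {a | b} with numbers a > b; its mean value is (a + b)/2, and mean value is additive over game sums: m(G1 + G2) = m(G1) + m(G2).
Mean of G1 = (21 + (-8))/2 = 13/2 = 13/2
Mean of G2 = (17 + (-25))/2 = -8/2 = -4
Mean of G1 + G2 = 13/2 + -4 = 5/2

5/2


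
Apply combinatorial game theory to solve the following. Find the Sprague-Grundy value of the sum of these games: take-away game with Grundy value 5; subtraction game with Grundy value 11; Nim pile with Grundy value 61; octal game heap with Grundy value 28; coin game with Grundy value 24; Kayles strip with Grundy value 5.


By the Sprague-Grundy theorem, the Grundy value of a sum of games is the XOR of individual Grundy values.
take-away game: Grundy value = 5. Running XOR: 0 XOR 5 = 5
subtraction game: Grundy value = 11. Running XOR: 5 XOR 11 = 14
Nim pile: Grundy value = 61. Running XOR: 14 XOR 61 = 51
octal game heap: Grundy value = 28. Running XOR: 51 XOR 28 = 47
coin game: Grundy value = 24. Running XOR: 47 XOR 24 = 55
Kayles strip: Grundy value = 5. Running XOR: 55 XOR 5 = 50
The combined Grundy value is 50.

50


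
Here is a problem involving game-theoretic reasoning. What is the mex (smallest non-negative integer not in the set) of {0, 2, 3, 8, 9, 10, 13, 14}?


Set = {0, 2, 3, 8, 9, 10, 13, 14}
0 is in the set.
1 is NOT in the set. This is the mex.
mex = 1

1


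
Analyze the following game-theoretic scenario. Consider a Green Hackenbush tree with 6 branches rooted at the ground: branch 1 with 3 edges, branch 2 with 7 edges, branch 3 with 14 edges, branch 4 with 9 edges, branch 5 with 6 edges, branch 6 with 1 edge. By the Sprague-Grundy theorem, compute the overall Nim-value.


The tree has 6 branches from the ground vertex.
In Green Hackenbush, the Nim-value of a simple path of length k is k.
Branch 1: length 3, Nim-value = 3
Branch 2: length 7, Nim-value = 7
Branch 3: length 14, Nim-value = 14
Branch 4: length 9, Nim-value = 9
Branch 5: length 6, Nim-value = 6
Branch 6: length 1, Nim-value = 1
Total Nim-value = XOR of all branch values:
0 XOR 3 = 3
3 XOR 7 = 4
4 XOR 14 = 10
10 XOR 9 = 3
3 XOR 6 = 5
5 XOR 1 = 4
Nim-value of the tree = 4

4


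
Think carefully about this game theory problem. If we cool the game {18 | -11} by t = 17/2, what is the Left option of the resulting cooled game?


Original game: {18 | -11} (a switch {a | b} with a > b).
Cooling by t (for t below the temperature (a - b)/2 = 29/2) taxes each move by t: {a | b} cooled by t is {a - t | b + t}.
Cooling amount: t = 17/2
Cooled Left option: 18 - 17/2 = 19/2
Cooled Right option: -11 + 17/2 = -5/2
Cooled game: {19/2 | -5/2}
Left option = 19/2

19/2


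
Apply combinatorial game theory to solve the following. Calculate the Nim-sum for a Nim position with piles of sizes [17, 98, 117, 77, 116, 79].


We need the XOR (exclusive or) of all pile sizes.
After XOR-ing pile 1 (size 17): 0 XOR 17 = 17
After XOR-ing pile 2 (size 98): 17 XOR 98 = 115
After XOR-ing pile 3 (size 117): 115 XOR 117 = 6
After XOR-ing pile 4 (size 77): 6 XOR 77 = 75
After XOR-ing pile 5 (size 116): 75 XOR 116 = 63
After XOR-ing pile 6 (size 79): 63 XOR 79 = 112
The Nim-value of this position is 112.

112


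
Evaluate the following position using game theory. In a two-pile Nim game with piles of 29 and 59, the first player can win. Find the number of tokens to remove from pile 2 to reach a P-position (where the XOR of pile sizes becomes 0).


Piles: 29 and 59
Current XOR: 29 XOR 59 = 38 (non-zero, so this is an N-position).
To make the XOR zero, we need to find a move that balances the piles.
For pile 2 (size 59): target = 59 XOR 38 = 29
We reduce pile 2 from 59 to 29.
Tokens removed: 59 - 29 = 30
Verification: 29 XOR 29 = 0

30


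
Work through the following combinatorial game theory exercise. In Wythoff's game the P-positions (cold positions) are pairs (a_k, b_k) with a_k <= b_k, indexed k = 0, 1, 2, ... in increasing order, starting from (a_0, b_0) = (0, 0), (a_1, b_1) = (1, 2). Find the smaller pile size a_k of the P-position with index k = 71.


By Wythoff's theorem, a_k = floor(k * phi) and b_k = floor(k * phi^2) = a_k + k, where phi = (1 + sqrt(5))/2 is the golden ratio.
phi = (1 + sqrt(5))/2 = 1.618034
k = 71
k * phi = 71 * 1.618034 = 114.880413
a_71 = floor(k * phi) = 114

114


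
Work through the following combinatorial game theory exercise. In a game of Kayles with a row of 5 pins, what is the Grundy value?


Kayles: a move removes 1 or 2 adjacent pins from a contiguous row.
Removing pins from a row of k leaves two independent rows (a, b) with a + b = k - 1 (one pin) or a + b = k - 2 (two pins); an end removal gives a = 0.
By Sprague-Grundy, G(k) = mex{ G(a) XOR G(b) } over all these splits. G(0) = 0.
G(1): splits (0,0):0^0=0 -> mex({0}) = 1
G(2): splits (0,1):0^1=1 (0,0):0^0=0 -> mex({0, 1}) = 2
G(3): splits (0,2):0^2=2 (1,1):1^1=0 (0,1):0^1=1 -> mex({0, 1, 2}) = 3
G(4): splits (0,3):0^3=3 (1,2):1^2=3 (0,2):0^2=2 (1,1):1^1=0 -> mex({0, 2, 3}) = 1
G(5): splits (0,4):0^1=1 (1,3):1^3=2 (2,2):2^2=0 (0,3):0^3=3 (1,2):1^2=3 -> mex({0, 1, 2, 3}) = 4
Therefore G(5) = 4.

4


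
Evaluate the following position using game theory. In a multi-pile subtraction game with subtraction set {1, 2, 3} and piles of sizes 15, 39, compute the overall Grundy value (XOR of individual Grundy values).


Subtraction set: {1, 2, 3}
For this subtraction set, G(n) = n mod 4 (period = max + 1 = 4).
Pile 1 (size 15): G(15) = 15 mod 4 = 3
Pile 2 (size 39): G(39) = 39 mod 4 = 3
Total Grundy value = XOR of all: 3 XOR 3 = 0

0


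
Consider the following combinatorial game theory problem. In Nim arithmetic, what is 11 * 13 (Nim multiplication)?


Nim multiplication is bilinear over XOR: (u XOR v) * w = (u*w) XOR (v*w).
So we split each operand into its bit components and XOR the pairwise Nim products.
11 = 1 + 2 + 8 (as XOR of powers of 2).
13 = 1 + 4 + 8 (as XOR of powers of 2).
Using the standard Nim-product table on single bits:
  2*2 = 3,   2*4 = 8,   2*8 = 12,
  4*4 = 6,   4*8 = 11,  8*8 = 13,
and  1*x = x (identity), k*l = l*k (commutative).
Pairwise Nim products:
  1 * 1 = 1
  1 * 4 = 4
  1 * 8 = 8
  2 * 1 = 2
  2 * 4 = 8
  2 * 8 = 12
  8 * 1 = 8
  8 * 4 = 11
  8 * 8 = 13
XOR them: 1 XOR 4 XOR 8 XOR 2 XOR 8 XOR 12 XOR 8 XOR 11 XOR 13 = 5.
Result: 11 * 13 = 5 (in Nim).

5


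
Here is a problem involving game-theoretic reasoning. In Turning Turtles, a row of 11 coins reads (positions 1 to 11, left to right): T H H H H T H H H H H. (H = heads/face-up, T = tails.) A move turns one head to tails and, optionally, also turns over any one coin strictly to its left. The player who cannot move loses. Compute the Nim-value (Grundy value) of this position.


Coins: T H H H H T H H H H H
Key fact: a single head at position k behaves exactly like a Nim heap of size k (turning it to T and optionally flipping a coin at j < k corresponds to moving the heap from k to j, or to 0), and heads combine as a disjunctive sum (two heads at the same place would cancel, matching j XOR j = 0). So the Nim-value is the XOR of the 1-indexed positions of the heads.
Face-up positions (1-indexed): [2, 3, 4, 5, 7, 8, 9, 10, 11]
XOR 0 with 2: 0 XOR 2 = 2
XOR 2 with 3: 2 XOR 3 = 1
XOR 1 with 4: 1 XOR 4 = 5
XOR 5 with 5: 5 XOR 5 = 0
XOR 0 with 7: 0 XOR 7 = 7
XOR 7 with 8: 7 XOR 8 = 15
XOR 15 with 9: 15 XOR 9 = 6
XOR 6 with 10: 6 XOR 10 = 12
XOR 12 with 11: 12 XOR 11 = 7
Nim-value = 7

7


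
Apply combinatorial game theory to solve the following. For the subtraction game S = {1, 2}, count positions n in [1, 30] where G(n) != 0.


Subtraction set S = {1, 2}, so G(n) = n mod 3.
G(n) = 0 when n is a multiple of 3.
Multiples of 3 in [1, 30]: 10
N-positions (nonzero Grundy) = 30 - 10 = 20

20


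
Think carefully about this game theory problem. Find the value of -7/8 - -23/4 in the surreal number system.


x = -7/8, y = -23/4
Converting to common denominator: 8
x = -7/8, y = -46/8
x - y = -7/8 - -23/4 = 39/8

39/8


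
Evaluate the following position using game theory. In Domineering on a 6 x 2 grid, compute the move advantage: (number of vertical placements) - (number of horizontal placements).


Board is 6 x 2 (rows x cols).
Left (vertical) placements: (rows-1) * cols = 5 * 2 = 10
Right (horizontal) placements: rows * (cols-1) = 6 * 1 = 6
Advantage = Left - Right = 10 - 6 = 4

4


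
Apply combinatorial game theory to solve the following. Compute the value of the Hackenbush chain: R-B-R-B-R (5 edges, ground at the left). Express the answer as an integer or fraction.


Edges (from ground): R-B-R-B-R
By Berlekamp's sign-expansion rule, a Blue-Red Hackenbush stalk has the value of the surreal number whose sign sequence is the edge sequence with B -> + and R -> -.
Sign sequence: -+-+-
Trace the sign expansion in the surreal number tree, starting from 0:
Edge 1: R (sign -) -> bounds (-inf, 0), value = -1
Edge 2: B (sign +) -> bounds (-1, 0), value = -1/2
Edge 3: R (sign -) -> bounds (-1, -1/2), value = -3/4
Edge 4: B (sign +) -> bounds (-3/4, -1/2), value = -5/8
Edge 5: R (sign -) -> bounds (-3/4, -5/8), value = -11/16
Game value = -11/16

-11/16


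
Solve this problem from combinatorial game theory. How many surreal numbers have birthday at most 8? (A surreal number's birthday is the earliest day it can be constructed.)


Day 0: {|} = 0 is born. Count = 1.
Day n: the number of surreal numbers born by day n is 2^(n+1) - 1.
By day 0: 2^1 - 1 = 1
By day 1: 2^2 - 1 = 3
By day 2: 2^3 - 1 = 7
By day 3: 2^4 - 1 = 15
By day 4: 2^5 - 1 = 31
By day 5: 2^6 - 1 = 63
By day 6: 2^7 - 1 = 127
By day 7: 2^8 - 1 = 255
By day 8: 2^9 - 1 = 511
By day 8: 511 surreal numbers.

511


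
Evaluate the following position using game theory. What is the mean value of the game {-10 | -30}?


Game = {-10 | -30}, a switch {a | b} with numbers a > b.
Its thermograph has left wall a - t and right wall b + t, which meet at t = (a - b)/2, where both equal (a + b)/2. So the mast (mean value) is at (a + b)/2.
Mean = (-10 + (-30))/2 = -40/2 = -20

-20


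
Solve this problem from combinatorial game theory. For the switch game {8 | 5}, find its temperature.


The game is {8 | 5}, a switch {a | b} with numbers a > b.
Cooling {a | b} by t gives {a - t | b + t}, which stops being hot when a - t = b + t, i.e. at t = (a - b)/2. So the temperature of a switch is (a - b)/2.
Temperature = (Left option - Right option) / 2
= (8 - (5)) / 2
= 3 / 2
= 3/2

3/2


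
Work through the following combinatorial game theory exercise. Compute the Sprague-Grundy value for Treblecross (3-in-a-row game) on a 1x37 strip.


Treblecross: place X on empty cells; 3-in-a-row wins.
Playing within two cells of an existing X lets the opponent win at once, so sensible play treats the cells i-2..i+2 around each X as dead. The player left with no safe cell loses, so this is a normal-play take-away game on strips of safe cells.
Placing X at cell i (0-indexed) of a strip of k safe cells leaves independent strips of sizes max(0, i-2) and max(0, k-i-3). Hence G(k) = mex{ G(max(0,i-2)) XOR G(max(0,k-i-3)) : 0 <= i < k }, with G(0) = 0.
G(1): splits (0,0):0^0=0 -> mex({0}) = 1
G(2): splits (0,0):0^0=0 -> mex({0}) = 1
G(3): splits (0,0):0^0=0 -> mex({0}) = 1
G(4): splits (0,1):0^1=1 (0,0):0^0=0 -> mex({0, 1}) = 2
G(5): splits (0,2):0^1=1 (0,1):0^1=1 (0,0):0^0=0 -> mex({0, 1}) = 2
G(6) = mex({1}) = 0
G(7) = mex({0, 1, 2}) = 3
G(8) = mex({0, 1, 2}) = 3
G(9) = mex({0, 2}) = 1
G(10) = mex({0, 2, 3}) = 1
G(11) = mex({0, 3}) = 1
G(12) = mex({1, 3}) = 0
G(13) = mex({0, 1, 2, 3}) = 4
G(14) = mex({0, 1, 2}) = 3
G(15) = mex({0, 1, 2}) = 3
G(16) = mex({0, 1, 2, 4}) = 3
G(17) = mex({0, 1, 3, 4}) = 2
G(18) = mex({0, 1, 3, 4}) = 2
G(19) = mex({0, 1, 3, 5}) = 2
G(20) = mex({0, 1, 2, 3, 5}) = 4
G(21) = mex({0, 1, 2, 3, 5}) = 4
G(22) = mex({1, 2, 6}) = 0
G(23) = mex({0, 1, 2, 3, 4, 6}) = 5
G(24) = mex({0, 1, 2, 3, 4}) = 5
G(25) = mex({0, 1, 3, 4, 7}) = 2
G(26) = mex({0, 1, 3, 4, 5, 7}) = 2
G(27) = mex({0, 1, 3, 5}) = 2
G(28) = mex({0, 1, 2, 5}) = 3
G(29) = mex({0, 1, 2, 4, 5, 6}) = 3
G(30) = mex({1, 2, 4, 6}) = 0
G(31) = mex({0, 1, 2, 3, 4, 6}) = 5
G(32) = mex({1, 2, 3, 4, 7}) = 0
G(33) = mex({0, 3, 7}) = 1
G(34) = mex({0, 2, 3, 5, 7}) = 1
G(35) = mex({0, 2, 3, 5, 6}) = 1
G(36) = mex({0, 1, 2, 5, 6}) = 3
G(37) = mex({0, 1, 2, 4, 5, 6}) = 3
Therefore G(37) = 3.

3


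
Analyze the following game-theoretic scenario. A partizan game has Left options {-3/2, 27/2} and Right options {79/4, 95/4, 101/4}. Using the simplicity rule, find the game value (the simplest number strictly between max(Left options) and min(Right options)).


Left options: {-3/2, 27/2}, max = 27/2
Right options: {79/4, 95/4, 101/4}, min = 79/4
All options are numbers and max(Left) < min(Right), so by the simplicity theorem the value is the simplest (earliest-born) number strictly between 27/2 and 79/4.
Integers 14 through 19 all lie strictly between 27/2 and 79/4.
Among integers, the simplest (lowest birthday = smallest |n|; 0 is born on day 0, +-n on day n) is 14.
No non-integer in the interval can be simpler: if x is a non-integer in the interval, then floor(x) or ceil(x) also lies in the interval (the interval contains an integer), and both are proper prefixes of x's sign expansion, i.e. born earlier. So the game value is 14.
Game value = 14

14
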